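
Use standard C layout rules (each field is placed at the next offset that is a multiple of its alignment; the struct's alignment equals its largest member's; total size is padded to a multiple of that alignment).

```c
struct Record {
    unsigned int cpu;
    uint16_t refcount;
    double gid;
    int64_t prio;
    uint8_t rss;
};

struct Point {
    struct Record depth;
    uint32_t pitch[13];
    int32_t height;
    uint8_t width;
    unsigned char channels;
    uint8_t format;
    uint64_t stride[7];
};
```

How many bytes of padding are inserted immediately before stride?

Record: 0..4  cpu  (4B, 4-aligned); 4..6  refcount  (2B, 2-aligned); 6..8  -- padding (2B); 8..16  gid  (8B, 8-aligned); 16..24  prio  (8B, 8-aligned); 24..25  rss  (1B, 1-aligned); 25..32  -- tail padding (7B); sizeof = 32, alignof = 8
0..32  depth  (32B, 8-aligned)
32..84  pitch  (52B, 4-aligned)
84..88  height  (4B, 4-aligned)
88..89  width  (1B, 1-aligned)
89..90  channels  (1B, 1-aligned)
90..91  format  (1B, 1-aligned)
91..96  -- padding (5B)
96..152  stride  (56B, 8-aligned)

5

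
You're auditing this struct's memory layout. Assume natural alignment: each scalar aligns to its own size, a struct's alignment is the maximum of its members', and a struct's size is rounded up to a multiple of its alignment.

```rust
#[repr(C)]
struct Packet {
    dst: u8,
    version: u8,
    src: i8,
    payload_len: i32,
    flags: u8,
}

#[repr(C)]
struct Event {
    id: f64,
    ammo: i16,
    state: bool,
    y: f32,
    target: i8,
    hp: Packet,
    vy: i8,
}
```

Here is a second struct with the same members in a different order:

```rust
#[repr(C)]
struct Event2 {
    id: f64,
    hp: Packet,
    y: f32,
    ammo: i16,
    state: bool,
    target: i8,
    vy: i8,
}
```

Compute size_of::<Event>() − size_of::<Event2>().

Packet: dst at 0 (size 1, align 1) → ends 1; version at 1 (size 1, align 1) → ends 2; src at 2 (size 1, align 1) → ends 3; pad 1 to align 4 for payload_len; payload_len at 4 (size 4, align 4) → ends 8; flags at 8 (size 1, align 1) → ends 9; tail pad 3 to reach multiple of 4; total 12 bytes, alignment 4
id at 0 (size 8, align 8) → ends 8
ammo at 8 (size 2, align 2) → ends 10
state at 10 (size 1, align 1) → ends 11
pad 1 to align 4 for y
y at 12 (size 4, align 4) → ends 16
target at 16 (size 1, align 1) → ends 17
pad 3 to align 4 for hp
hp at 20 (size 12, align 4) → ends 32
vy at 32 (size 1, align 1) → ends 33
tail pad 7 to reach multiple of 8
total 40 bytes, alignment 8
— Event2 —
id at 0 (size 8, align 8) → ends 8
hp at 8 (size 12, align 4) → ends 20
y at 20 (size 4, align 4) → ends 24
ammo at 24 (size 2, align 2) → ends 26
state at 26 (size 1, align 1) → ends 27
target at 27 (size 1, align 1) → ends 28
vy at 28 (size 1, align 1) → ends 29
tail pad 3 to reach multiple of 8
total 32 bytes, alignment 8
40 − 32 = 8

8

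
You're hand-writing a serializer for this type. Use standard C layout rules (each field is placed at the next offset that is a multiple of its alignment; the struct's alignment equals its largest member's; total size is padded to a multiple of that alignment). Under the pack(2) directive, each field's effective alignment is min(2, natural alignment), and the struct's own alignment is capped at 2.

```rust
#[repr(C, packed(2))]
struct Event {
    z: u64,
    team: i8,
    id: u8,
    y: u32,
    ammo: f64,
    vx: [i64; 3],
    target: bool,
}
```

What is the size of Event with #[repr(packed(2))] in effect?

48

0..8  z  (8B, 2-aligned)
8..9  team  (1B, 1-aligned)
9..10  id  (1B, 1-aligned)
10..14  y  (4B, 2-aligned)
14..22  ammo  (8B, 2-aligned)
22..46  vx  (24B, 2-aligned)
46..47  target  (1B, 1-aligned)
47..48  -- tail padding (1B)
sizeof = 48, alignof = 2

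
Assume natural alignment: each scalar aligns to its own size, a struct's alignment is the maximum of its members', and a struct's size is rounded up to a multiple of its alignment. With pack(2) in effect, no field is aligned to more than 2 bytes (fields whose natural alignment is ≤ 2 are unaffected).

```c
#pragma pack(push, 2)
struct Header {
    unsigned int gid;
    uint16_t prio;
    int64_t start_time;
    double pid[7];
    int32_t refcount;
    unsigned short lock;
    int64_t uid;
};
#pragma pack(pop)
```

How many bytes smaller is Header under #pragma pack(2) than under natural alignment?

natural layout:
  @0: gid [4B, align 4] → 4
  @4: prio [2B, align 2] → 6
  +2 pad (align 8)
  @8: start_time [8B, align 8] → 16
  @16: pid [56B, align 8] → 72
  @72: refcount [4B, align 4] → 76
  @76: lock [2B, align 2] → 78
  +2 pad (align 8)
  @80: uid [8B, align 8] → 88
  size 88, align 8
packed(2) layout:
  @0: gid [4B, align 2] → 4
  @4: prio [2B, align 2] → 6
  @6: start_time [8B, align 2] → 14
  @14: pid [56B, align 2] → 70
  @70: refcount [4B, align 2] → 74
  @74: lock [2B, align 2] → 76
  @76: uid [8B, align 2] → 84
  size 84, align 2
88 − 84 = 4

4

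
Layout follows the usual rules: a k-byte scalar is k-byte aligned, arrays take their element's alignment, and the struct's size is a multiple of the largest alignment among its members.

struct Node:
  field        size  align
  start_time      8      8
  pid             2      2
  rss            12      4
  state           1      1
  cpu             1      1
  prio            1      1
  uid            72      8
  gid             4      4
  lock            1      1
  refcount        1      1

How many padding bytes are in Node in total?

9

start_time at 0 (size 8, align 8) → ends 8
pid at 8 (size 2, align 2) → ends 10
pad 2 to align 4 for rss
rss at 12 (size 12, align 4) → ends 24
state at 24 (size 1, align 1) → ends 25
cpu at 25 (size 1, align 1) → ends 26
prio at 26 (size 1, align 1) → ends 27
pad 5 to align 8 for uid
uid at 32 (size 72, align 8) → ends 104
gid at 104 (size 4, align 4) → ends 108
lock at 108 (size 1, align 1) → ends 109
refcount at 109 (size 1, align 1) → ends 110
tail pad 2 to reach multiple of 8
total 112 bytes, alignment 8
data bytes 103, size 112 → padding 9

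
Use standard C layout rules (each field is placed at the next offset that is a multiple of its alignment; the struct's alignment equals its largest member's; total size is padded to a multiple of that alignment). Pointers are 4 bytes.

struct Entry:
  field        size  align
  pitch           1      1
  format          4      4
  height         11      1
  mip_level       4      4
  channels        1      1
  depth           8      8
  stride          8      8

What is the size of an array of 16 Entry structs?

@0: pitch [1B, align 1] → 1
+3 pad (align 4)
@4: format [4B, align 4] → 8
@8: height [11B, align 1] → 19
+1 pad (align 4)
@20: mip_level [4B, align 4] → 24
@24: channels [1B, align 1] → 25
+7 pad (align 8)
@32: depth [8B, align 8] → 40
@40: stride [8B, align 8] → 48
size 48, align 8
array of 16: 16 × 48 = 768

768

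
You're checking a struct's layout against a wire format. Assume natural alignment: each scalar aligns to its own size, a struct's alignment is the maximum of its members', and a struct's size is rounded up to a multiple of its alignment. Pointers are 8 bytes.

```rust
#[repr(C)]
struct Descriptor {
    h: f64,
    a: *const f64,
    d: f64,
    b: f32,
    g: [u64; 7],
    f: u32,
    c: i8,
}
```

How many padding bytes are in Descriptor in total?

7

0..8  h  (8B, 8-aligned)
8..16  a  (8B, 8-aligned)
16..24  d  (8B, 8-aligned)
24..28  b  (4B, 4-aligned)
28..32  -- padding (4B)
32..88  g  (56B, 8-aligned)
88..92  f  (4B, 4-aligned)
92..93  c  (1B, 1-aligned)
93..96  -- tail padding (3B)
sizeof = 96, alignof = 8
data bytes 89, size 96 → padding 7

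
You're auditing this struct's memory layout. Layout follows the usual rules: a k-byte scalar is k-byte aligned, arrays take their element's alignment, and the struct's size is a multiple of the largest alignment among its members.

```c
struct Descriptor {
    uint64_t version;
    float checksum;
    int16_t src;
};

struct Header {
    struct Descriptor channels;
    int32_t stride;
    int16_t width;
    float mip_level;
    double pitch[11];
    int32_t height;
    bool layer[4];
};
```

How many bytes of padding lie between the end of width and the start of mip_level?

Descriptor: 0..8  version  (8B, 8-aligned); 8..12  checksum  (4B, 4-aligned); 12..14  src  (2B, 2-aligned); 14..16  -- tail padding (2B); sizeof = 16, alignof = 8
0..16  channels  (16B, 8-aligned)
16..20  stride  (4B, 4-aligned)
20..22  width  (2B, 2-aligned)
22..24  -- padding (2B)
24..28  mip_level  (4B, 4-aligned)

2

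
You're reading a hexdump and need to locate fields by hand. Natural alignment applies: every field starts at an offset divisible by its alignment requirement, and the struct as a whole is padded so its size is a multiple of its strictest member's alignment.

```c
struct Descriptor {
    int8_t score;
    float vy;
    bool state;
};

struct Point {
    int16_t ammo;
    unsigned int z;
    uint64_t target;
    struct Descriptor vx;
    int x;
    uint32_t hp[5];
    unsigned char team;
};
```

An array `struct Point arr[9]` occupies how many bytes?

Descriptor: @0: score [1B, align 1] → 1; +3 pad (align 4); @4: vy [4B, align 4] → 8; @8: state [1B, align 1] → 9; +3 tail pad (align 4); size 12, align 4
@0: ammo [2B, align 2] → 2
+2 pad (align 4)
@4: z [4B, align 4] → 8
@8: target [8B, align 8] → 16
@16: vx [12B, align 4] → 28
@28: x [4B, align 4] → 32
@32: hp [20B, align 4] → 52
@52: team [1B, align 1] → 53
+3 tail pad (align 8)
size 56, align 8
array of 9: 9 × 56 = 504

504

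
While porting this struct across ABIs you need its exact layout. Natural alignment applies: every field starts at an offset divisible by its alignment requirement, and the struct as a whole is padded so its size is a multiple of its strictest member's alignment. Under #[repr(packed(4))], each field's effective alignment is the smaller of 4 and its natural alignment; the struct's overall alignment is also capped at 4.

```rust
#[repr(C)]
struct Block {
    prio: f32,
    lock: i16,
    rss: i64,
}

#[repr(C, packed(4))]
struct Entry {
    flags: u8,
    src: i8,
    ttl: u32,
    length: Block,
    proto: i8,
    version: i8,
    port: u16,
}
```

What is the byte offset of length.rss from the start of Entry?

16

Block: @0: prio [4B, align 4] → 4; @4: lock [2B, align 2] → 6; +2 pad (align 8); @8: rss [8B, align 8] → 16; size 16, align 8
@0: flags [1B, align 1] → 1
@1: src [1B, align 1] → 2
+2 pad (align 4)
@4: ttl [4B, align 4] → 8
@8: length [16B, align 4] → 24
within Block: rss at 8
8 + 8 = 16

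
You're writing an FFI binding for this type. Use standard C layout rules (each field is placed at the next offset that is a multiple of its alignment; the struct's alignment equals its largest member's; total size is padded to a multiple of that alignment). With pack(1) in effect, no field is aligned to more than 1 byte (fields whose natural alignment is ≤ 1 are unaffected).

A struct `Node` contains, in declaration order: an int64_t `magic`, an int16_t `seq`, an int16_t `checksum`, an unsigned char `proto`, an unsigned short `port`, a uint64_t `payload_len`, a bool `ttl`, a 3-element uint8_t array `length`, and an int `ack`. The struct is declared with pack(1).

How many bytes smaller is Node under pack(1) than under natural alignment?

1

natural layout:
  magic at 0 (size 8, align 8) → ends 8
  seq at 8 (size 2, align 2) → ends 10
  checksum at 10 (size 2, align 2) → ends 12
  proto at 12 (size 1, align 1) → ends 13
  pad 1 to align 2 for port
  port at 14 (size 2, align 2) → ends 16
  payload_len at 16 (size 8, align 8) → ends 24
  ttl at 24 (size 1, align 1) → ends 25
  length at 25 (size 3, align 1) → ends 28
  ack at 28 (size 4, align 4) → ends 32
  total 32 bytes, alignment 8
packed(1) layout:
  magic at 0 (size 8, align 1) → ends 8
  seq at 8 (size 2, align 1) → ends 10
  checksum at 10 (size 2, align 1) → ends 12
  proto at 12 (size 1, align 1) → ends 13
  port at 13 (size 2, align 1) → ends 15
  payload_len at 15 (size 8, align 1) → ends 23
  ttl at 23 (size 1, align 1) → ends 24
  length at 24 (size 3, align 1) → ends 27
  ack at 27 (size 4, align 1) → ends 31
  total 31 bytes, alignment 1
32 − 31 = 1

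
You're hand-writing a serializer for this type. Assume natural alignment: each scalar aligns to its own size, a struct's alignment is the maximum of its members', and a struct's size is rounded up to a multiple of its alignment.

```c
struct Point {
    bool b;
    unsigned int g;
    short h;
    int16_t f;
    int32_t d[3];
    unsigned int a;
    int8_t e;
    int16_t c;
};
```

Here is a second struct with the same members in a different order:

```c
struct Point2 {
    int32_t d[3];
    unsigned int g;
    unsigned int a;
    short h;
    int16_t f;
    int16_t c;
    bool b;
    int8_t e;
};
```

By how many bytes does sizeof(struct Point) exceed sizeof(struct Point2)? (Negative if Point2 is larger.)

b at 0 (size 1, align 1) → ends 1
pad 3 to align 4 for g
g at 4 (size 4, align 4) → ends 8
h at 8 (size 2, align 2) → ends 10
f at 10 (size 2, align 2) → ends 12
d at 12 (size 12, align 4) → ends 24
a at 24 (size 4, align 4) → ends 28
e at 28 (size 1, align 1) → ends 29
pad 1 to align 2 for c
c at 30 (size 2, align 2) → ends 32
total 32 bytes, alignment 4
— Point2 —
d at 0 (size 12, align 4) → ends 12
g at 12 (size 4, align 4) → ends 16
a at 16 (size 4, align 4) → ends 20
h at 20 (size 2, align 2) → ends 22
f at 22 (size 2, align 2) → ends 24
c at 24 (size 2, align 2) → ends 26
b at 26 (size 1, align 1) → ends 27
e at 27 (size 1, align 1) → ends 28
total 28 bytes, alignment 4
32 − 28 = 4

4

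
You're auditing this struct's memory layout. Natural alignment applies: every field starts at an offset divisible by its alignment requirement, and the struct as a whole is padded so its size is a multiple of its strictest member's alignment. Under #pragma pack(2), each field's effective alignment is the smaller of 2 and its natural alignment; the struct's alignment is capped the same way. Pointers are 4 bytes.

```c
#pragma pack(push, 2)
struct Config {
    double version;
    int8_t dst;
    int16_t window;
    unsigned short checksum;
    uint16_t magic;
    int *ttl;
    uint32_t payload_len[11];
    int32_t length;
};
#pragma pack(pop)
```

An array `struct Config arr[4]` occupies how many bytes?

0..8  version  (8B, 2-aligned)
8..9  dst  (1B, 1-aligned)
9..10  -- padding (1B)
10..12  window  (2B, 2-aligned)
12..14  checksum  (2B, 2-aligned)
14..16  magic  (2B, 2-aligned)
16..20  ttl  (4B, 2-aligned)
20..64  payload_len  (44B, 2-aligned)
64..68  length  (4B, 2-aligned)
sizeof = 68, alignof = 2
array of 4: 4 × 68 = 272

272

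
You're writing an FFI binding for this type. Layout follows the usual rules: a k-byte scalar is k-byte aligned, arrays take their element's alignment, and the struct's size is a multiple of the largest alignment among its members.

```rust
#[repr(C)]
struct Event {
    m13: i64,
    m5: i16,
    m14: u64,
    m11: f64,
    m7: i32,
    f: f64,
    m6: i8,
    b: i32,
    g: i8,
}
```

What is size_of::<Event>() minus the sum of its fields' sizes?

m13 at 0 (size 8, align 8) → ends 8
m5 at 8 (size 2, align 2) → ends 10
pad 6 to align 8 for m14
m14 at 16 (size 8, align 8) → ends 24
m11 at 24 (size 8, align 8) → ends 32
m7 at 32 (size 4, align 4) → ends 36
pad 4 to align 8 for f
f at 40 (size 8, align 8) → ends 48
m6 at 48 (size 1, align 1) → ends 49
pad 3 to align 4 for b
b at 52 (size 4, align 4) → ends 56
g at 56 (size 1, align 1) → ends 57
tail pad 7 to reach multiple of 8
total 64 bytes, alignment 8
data bytes 44, size 64 → padding 20

20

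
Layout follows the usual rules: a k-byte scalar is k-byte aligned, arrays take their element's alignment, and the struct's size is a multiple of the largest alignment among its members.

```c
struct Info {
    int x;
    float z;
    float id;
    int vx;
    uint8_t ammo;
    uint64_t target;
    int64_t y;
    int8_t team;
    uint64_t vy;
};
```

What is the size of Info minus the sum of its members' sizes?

14

@0: x [4B, align 4] → 4
@4: z [4B, align 4] → 8
@8: id [4B, align 4] → 12
@12: vx [4B, align 4] → 16
@16: ammo [1B, align 1] → 17
+7 pad (align 8)
@24: target [8B, align 8] → 32
@32: y [8B, align 8] → 40
@40: team [1B, align 1] → 41
+7 pad (align 8)
@48: vy [8B, align 8] → 56
size 56, align 8
data bytes 42, size 56 → padding 14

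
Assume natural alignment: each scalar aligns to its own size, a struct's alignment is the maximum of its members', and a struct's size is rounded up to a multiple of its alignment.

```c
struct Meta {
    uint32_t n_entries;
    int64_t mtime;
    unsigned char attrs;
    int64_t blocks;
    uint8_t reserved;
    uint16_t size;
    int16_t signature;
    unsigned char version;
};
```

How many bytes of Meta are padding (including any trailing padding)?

0..4  n_entries  (4B, 4-aligned)
4..8  -- padding (4B)
8..16  mtime  (8B, 8-aligned)
16..17  attrs  (1B, 1-aligned)
17..24  -- padding (7B)
24..32  blocks  (8B, 8-aligned)
32..33  reserved  (1B, 1-aligned)
33..34  -- padding (1B)
34..36  size  (2B, 2-aligned)
36..38  signature  (2B, 2-aligned)
38..39  version  (1B, 1-aligned)
39..40  -- tail padding (1B)
sizeof = 40, alignof = 8
data bytes 27, size 40 → padding 13

13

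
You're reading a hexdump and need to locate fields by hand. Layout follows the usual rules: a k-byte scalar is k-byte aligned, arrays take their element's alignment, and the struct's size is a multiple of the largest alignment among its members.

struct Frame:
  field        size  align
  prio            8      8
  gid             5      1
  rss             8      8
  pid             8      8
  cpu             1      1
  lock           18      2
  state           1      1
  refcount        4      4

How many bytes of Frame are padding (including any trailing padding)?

0..8  prio  (8B, 8-aligned)
8..13  gid  (5B, 1-aligned)
13..16  -- padding (3B)
16..24  rss  (8B, 8-aligned)
24..32  pid  (8B, 8-aligned)
32..33  cpu  (1B, 1-aligned)
33..34  -- padding (1B)
34..52  lock  (18B, 2-aligned)
52..53  state  (1B, 1-aligned)
53..56  -- padding (3B)
56..60  refcount  (4B, 4-aligned)
60..64  -- tail padding (4B)
sizeof = 64, alignof = 8
data bytes 53, size 64 → padding 11

11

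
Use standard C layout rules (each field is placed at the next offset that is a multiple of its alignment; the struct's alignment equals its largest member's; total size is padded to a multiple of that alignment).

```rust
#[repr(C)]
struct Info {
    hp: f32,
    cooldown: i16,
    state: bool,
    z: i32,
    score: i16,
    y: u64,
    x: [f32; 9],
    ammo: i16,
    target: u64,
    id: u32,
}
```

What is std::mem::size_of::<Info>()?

hp at 0 (size 4, align 4) → ends 4
cooldown at 4 (size 2, align 2) → ends 6
state at 6 (size 1, align 1) → ends 7
pad 1 to align 4 for z
z at 8 (size 4, align 4) → ends 12
score at 12 (size 2, align 2) → ends 14
pad 2 to align 8 for y
y at 16 (size 8, align 8) → ends 24
x at 24 (size 36, align 4) → ends 60
ammo at 60 (size 2, align 2) → ends 62
pad 2 to align 8 for target
target at 64 (size 8, align 8) → ends 72
id at 72 (size 4, align 4) → ends 76
tail pad 4 to reach multiple of 8
total 80 bytes, alignment 8

80 bytes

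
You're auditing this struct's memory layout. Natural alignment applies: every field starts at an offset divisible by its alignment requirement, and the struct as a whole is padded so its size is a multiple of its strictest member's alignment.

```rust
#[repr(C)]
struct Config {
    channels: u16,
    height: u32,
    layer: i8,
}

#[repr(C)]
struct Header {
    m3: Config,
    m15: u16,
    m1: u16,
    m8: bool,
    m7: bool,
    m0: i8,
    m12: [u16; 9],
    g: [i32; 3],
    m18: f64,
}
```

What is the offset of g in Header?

Config: channels at 0 (size 2, align 2) → ends 2; pad 2 to align 4 for height; height at 4 (size 4, align 4) → ends 8; layer at 8 (size 1, align 1) → ends 9; tail pad 3 to reach multiple of 4; total 12 bytes, alignment 4
m3 at 0 (size 12, align 4) → ends 12
m15 at 12 (size 2, align 2) → ends 14
m1 at 14 (size 2, align 2) → ends 16
m8 at 16 (size 1, align 1) → ends 17
m7 at 17 (size 1, align 1) → ends 18
m0 at 18 (size 1, align 1) → ends 19
pad 1 to align 2 for m12
m12 at 20 (size 18, align 2) → ends 38
pad 2 to align 4 for g
g at 40 (size 12, align 4) → ends 52

40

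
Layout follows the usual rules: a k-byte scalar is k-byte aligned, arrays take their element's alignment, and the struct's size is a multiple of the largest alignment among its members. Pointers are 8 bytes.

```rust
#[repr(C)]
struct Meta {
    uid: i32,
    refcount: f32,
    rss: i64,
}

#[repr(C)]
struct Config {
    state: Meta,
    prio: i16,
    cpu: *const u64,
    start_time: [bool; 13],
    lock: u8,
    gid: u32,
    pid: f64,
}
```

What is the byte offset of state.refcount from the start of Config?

Meta: uid at 0 (size 4, align 4) → ends 4; refcount at 4 (size 4, align 4) → ends 8; rss at 8 (size 8, align 8) → ends 16; total 16 bytes, alignment 8
state at 0 (size 16, align 8) → ends 16
within Meta: refcount at 4
0 + 4 = 4

4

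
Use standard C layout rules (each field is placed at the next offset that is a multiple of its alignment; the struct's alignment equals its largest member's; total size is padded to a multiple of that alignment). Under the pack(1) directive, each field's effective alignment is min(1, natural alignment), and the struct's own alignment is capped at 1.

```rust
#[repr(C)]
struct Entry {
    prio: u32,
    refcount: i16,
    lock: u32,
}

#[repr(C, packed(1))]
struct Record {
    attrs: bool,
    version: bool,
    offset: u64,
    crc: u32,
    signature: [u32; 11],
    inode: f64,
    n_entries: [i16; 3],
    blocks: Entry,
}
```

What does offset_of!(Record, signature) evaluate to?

14

Entry: prio at 0 (size 4, align 4) → ends 4; refcount at 4 (size 2, align 2) → ends 6; pad 2 to align 4 for lock; lock at 8 (size 4, align 4) → ends 12; total 12 bytes, alignment 4
attrs at 0 (size 1, align 1) → ends 1
version at 1 (size 1, align 1) → ends 2
offset at 2 (size 8, align 1) → ends 10
crc at 10 (size 4, align 1) → ends 14
signature at 14 (size 44, align 1) → ends 58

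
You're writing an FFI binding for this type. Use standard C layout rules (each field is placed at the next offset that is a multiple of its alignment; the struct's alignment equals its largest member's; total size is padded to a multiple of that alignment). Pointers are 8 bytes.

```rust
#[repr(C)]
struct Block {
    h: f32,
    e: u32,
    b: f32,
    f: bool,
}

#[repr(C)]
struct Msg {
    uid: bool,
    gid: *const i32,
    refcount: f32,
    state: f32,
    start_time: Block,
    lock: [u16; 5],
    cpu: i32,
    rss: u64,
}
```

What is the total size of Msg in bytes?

64

Block: 0..4  h  (4B, 4-aligned); 4..8  e  (4B, 4-aligned); 8..12  b  (4B, 4-aligned); 12..13  f  (1B, 1-aligned); 13..16  -- tail padding (3B); sizeof = 16, alignof = 4
0..1  uid  (1B, 1-aligned)
1..8  -- padding (7B)
8..16  gid  (8B, 8-aligned)
16..20  refcount  (4B, 4-aligned)
20..24  state  (4B, 4-aligned)
24..40  start_time  (16B, 4-aligned)
40..50  lock  (10B, 2-aligned)
50..52  -- padding (2B)
52..56  cpu  (4B, 4-aligned)
56..64  rss  (8B, 8-aligned)
sizeof = 64, alignof = 8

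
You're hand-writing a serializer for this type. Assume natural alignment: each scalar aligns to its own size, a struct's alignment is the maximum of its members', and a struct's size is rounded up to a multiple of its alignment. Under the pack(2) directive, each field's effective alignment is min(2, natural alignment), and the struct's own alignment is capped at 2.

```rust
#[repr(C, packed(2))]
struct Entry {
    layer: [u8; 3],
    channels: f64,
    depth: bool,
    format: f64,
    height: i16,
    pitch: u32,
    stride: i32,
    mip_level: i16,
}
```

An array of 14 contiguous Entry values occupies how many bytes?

0..3  layer  (3B, 1-aligned)
3..4  -- padding (1B)
4..12  channels  (8B, 2-aligned)
12..13  depth  (1B, 1-aligned)
13..14  -- padding (1B)
14..22  format  (8B, 2-aligned)
22..24  height  (2B, 2-aligned)
24..28  pitch  (4B, 2-aligned)
28..32  stride  (4B, 2-aligned)
32..34  mip_level  (2B, 2-aligned)
sizeof = 34, alignof = 2
array of 14: 14 × 34 = 476

476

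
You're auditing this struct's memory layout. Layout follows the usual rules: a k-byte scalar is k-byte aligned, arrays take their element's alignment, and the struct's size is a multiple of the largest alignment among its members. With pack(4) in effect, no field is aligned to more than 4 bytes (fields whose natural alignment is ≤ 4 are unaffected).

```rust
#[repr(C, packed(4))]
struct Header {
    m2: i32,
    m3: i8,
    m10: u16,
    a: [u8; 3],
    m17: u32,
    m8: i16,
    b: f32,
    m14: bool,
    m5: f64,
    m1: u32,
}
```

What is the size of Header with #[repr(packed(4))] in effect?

m2 at 0 (size 4, align 4) → ends 4
m3 at 4 (size 1, align 1) → ends 5
pad 1 to align 2 for m10
m10 at 6 (size 2, align 2) → ends 8
a at 8 (size 3, align 1) → ends 11
pad 1 to align 4 for m17
m17 at 12 (size 4, align 4) → ends 16
m8 at 16 (size 2, align 2) → ends 18
pad 2 to align 4 for b
b at 20 (size 4, align 4) → ends 24
m14 at 24 (size 1, align 1) → ends 25
pad 3 to align 4 for m5
m5 at 28 (size 8, align 4) → ends 36
m1 at 36 (size 4, align 4) → ends 40
total 40 bytes, alignment 4

40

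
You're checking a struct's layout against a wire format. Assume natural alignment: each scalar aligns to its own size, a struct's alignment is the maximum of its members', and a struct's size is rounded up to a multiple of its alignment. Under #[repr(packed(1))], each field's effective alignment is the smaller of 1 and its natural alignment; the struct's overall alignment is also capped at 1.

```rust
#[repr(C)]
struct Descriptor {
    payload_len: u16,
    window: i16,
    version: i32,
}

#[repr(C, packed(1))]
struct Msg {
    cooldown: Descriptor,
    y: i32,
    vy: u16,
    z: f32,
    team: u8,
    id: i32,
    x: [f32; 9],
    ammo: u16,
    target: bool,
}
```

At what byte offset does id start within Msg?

19

Descriptor: @0: payload_len [2B, align 2] → 2; @2: window [2B, align 2] → 4; @4: version [4B, align 4] → 8; size 8, align 4
@0: cooldown [8B, align 1] → 8
@8: y [4B, align 1] → 12
@12: vy [2B, align 1] → 14
@14: z [4B, align 1] → 18
@18: team [1B, align 1] → 19
@19: id [4B, align 1] → 23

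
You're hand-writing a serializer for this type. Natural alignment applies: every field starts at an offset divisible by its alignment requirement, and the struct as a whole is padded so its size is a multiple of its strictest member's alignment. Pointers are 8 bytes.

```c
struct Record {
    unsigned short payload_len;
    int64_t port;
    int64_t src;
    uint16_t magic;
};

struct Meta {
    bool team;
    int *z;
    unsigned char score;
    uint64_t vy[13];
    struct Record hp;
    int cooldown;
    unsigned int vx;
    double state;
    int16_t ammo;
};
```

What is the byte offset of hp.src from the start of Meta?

Record: 0..2  payload_len  (2B, 2-aligned); 2..8  -- padding (6B); 8..16  port  (8B, 8-aligned); 16..24  src  (8B, 8-aligned); 24..26  magic  (2B, 2-aligned); 26..32  -- tail padding (6B); sizeof = 32, alignof = 8
0..1  team  (1B, 1-aligned)
1..8  -- padding (7B)
8..16  z  (8B, 8-aligned)
16..17  score  (1B, 1-aligned)
17..24  -- padding (7B)
24..128  vy  (104B, 8-aligned)
128..160  hp  (32B, 8-aligned)
within Record: src at 16
128 + 16 = 144

144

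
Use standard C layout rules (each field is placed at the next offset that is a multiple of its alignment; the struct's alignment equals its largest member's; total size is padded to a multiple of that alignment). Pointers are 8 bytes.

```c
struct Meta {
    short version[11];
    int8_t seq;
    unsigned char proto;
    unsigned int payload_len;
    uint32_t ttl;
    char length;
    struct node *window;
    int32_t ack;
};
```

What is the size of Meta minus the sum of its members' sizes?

11

@0: version [22B, align 2] → 22
@22: seq [1B, align 1] → 23
@23: proto [1B, align 1] → 24
@24: payload_len [4B, align 4] → 28
@28: ttl [4B, align 4] → 32
@32: length [1B, align 1] → 33
+7 pad (align 8)
@40: window [8B, align 8] → 48
@48: ack [4B, align 4] → 52
+4 tail pad (align 8)
size 56, align 8
data bytes 45, size 56 → padding 11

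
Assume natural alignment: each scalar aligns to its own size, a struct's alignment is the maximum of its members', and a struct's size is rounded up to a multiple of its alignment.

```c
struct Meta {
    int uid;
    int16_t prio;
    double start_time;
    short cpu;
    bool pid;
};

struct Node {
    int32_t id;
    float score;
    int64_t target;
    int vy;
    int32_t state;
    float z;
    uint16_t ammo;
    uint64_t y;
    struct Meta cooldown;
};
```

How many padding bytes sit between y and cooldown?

0

Meta: uid at 0 (size 4, align 4) → ends 4; prio at 4 (size 2, align 2) → ends 6; pad 2 to align 8 for start_time; start_time at 8 (size 8, align 8) → ends 16; cpu at 16 (size 2, align 2) → ends 18; pid at 18 (size 1, align 1) → ends 19; tail pad 5 to reach multiple of 8; total 24 bytes, alignment 8
id at 0 (size 4, align 4) → ends 4
score at 4 (size 4, align 4) → ends 8
target at 8 (size 8, align 8) → ends 16
vy at 16 (size 4, align 4) → ends 20
state at 20 (size 4, align 4) → ends 24
z at 24 (size 4, align 4) → ends 28
ammo at 28 (size 2, align 2) → ends 30
pad 2 to align 8 for y
y at 32 (size 8, align 8) → ends 40
cooldown at 40 (size 24, align 8) → ends 64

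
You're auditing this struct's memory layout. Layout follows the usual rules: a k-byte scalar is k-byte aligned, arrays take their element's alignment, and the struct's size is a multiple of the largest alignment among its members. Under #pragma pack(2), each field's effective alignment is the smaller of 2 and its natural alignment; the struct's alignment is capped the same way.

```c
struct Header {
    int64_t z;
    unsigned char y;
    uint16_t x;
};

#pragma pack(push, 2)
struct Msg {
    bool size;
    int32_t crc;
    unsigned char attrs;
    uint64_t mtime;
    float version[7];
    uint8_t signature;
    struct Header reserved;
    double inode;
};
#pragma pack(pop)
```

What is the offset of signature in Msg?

44

Header: 0..8  z  (8B, 8-aligned); 8..9  y  (1B, 1-aligned); 9..10  -- padding (1B); 10..12  x  (2B, 2-aligned); 12..16  -- tail padding (4B); sizeof = 16, alignof = 8
0..1  size  (1B, 1-aligned)
1..2  -- padding (1B)
2..6  crc  (4B, 2-aligned)
6..7  attrs  (1B, 1-aligned)
7..8  -- padding (1B)
8..16  mtime  (8B, 2-aligned)
16..44  version  (28B, 2-aligned)
44..45  signature  (1B, 1-aligned)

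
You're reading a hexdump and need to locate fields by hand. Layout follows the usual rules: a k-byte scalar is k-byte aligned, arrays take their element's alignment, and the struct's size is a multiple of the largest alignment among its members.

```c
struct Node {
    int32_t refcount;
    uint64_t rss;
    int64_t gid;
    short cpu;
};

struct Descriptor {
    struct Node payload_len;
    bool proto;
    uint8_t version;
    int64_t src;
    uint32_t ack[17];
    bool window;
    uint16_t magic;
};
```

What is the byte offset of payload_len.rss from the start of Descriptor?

8

Node: @0: refcount [4B, align 4] → 4; +4 pad (align 8); @8: rss [8B, align 8] → 16; @16: gid [8B, align 8] → 24; @24: cpu [2B, align 2] → 26; +6 tail pad (align 8); size 32, align 8
@0: payload_len [32B, align 8] → 32
within Node: rss at 8
0 + 8 = 8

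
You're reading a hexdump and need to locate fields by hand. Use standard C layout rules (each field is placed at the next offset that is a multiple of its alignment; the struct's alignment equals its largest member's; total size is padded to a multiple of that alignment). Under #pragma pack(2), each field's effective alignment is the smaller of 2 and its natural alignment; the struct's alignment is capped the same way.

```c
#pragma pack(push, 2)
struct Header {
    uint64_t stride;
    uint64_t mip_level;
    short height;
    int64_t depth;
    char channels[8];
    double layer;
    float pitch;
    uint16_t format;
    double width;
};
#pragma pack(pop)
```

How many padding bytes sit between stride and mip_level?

0

stride at 0 (size 8, align 2) → ends 8
mip_level at 8 (size 8, align 2) → ends 16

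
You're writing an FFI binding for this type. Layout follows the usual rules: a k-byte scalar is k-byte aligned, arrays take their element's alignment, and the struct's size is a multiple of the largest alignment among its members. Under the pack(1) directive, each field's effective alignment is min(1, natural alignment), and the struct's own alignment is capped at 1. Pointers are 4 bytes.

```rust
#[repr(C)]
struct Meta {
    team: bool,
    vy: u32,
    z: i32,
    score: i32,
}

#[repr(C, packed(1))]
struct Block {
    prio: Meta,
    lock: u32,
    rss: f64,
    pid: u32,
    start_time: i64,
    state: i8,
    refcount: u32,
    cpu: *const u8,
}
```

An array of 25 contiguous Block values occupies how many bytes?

1225

Meta: 0..1  team  (1B, 1-aligned); 1..4  -- padding (3B); 4..8  vy  (4B, 4-aligned); 8..12  z  (4B, 4-aligned); 12..16  score  (4B, 4-aligned); sizeof = 16, alignof = 4
0..16  prio  (16B, 1-aligned)
16..20  lock  (4B, 1-aligned)
20..28  rss  (8B, 1-aligned)
28..32  pid  (4B, 1-aligned)
32..40  start_time  (8B, 1-aligned)
40..41  state  (1B, 1-aligned)
41..45  refcount  (4B, 1-aligned)
45..49  cpu  (4B, 1-aligned)
sizeof = 49, alignof = 1
array of 25: 25 × 49 = 1225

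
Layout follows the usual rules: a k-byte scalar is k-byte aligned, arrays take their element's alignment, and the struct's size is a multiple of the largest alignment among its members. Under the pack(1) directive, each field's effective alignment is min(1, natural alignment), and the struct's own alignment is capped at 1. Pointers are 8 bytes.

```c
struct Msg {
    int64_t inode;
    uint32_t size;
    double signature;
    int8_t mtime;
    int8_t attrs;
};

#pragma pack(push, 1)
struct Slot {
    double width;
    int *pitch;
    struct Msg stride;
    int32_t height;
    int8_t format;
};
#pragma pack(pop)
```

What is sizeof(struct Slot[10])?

Msg: @0: inode [8B, align 8] → 8; @8: size [4B, align 4] → 12; +4 pad (align 8); @16: signature [8B, align 8] → 24; @24: mtime [1B, align 1] → 25; @25: attrs [1B, align 1] → 26; +6 tail pad (align 8); size 32, align 8
@0: width [8B, align 1] → 8
@8: pitch [8B, align 1] → 16
@16: stride [32B, align 1] → 48
@48: height [4B, align 1] → 52
@52: format [1B, align 1] → 53
size 53, align 1
array of 10: 10 × 53 = 530

530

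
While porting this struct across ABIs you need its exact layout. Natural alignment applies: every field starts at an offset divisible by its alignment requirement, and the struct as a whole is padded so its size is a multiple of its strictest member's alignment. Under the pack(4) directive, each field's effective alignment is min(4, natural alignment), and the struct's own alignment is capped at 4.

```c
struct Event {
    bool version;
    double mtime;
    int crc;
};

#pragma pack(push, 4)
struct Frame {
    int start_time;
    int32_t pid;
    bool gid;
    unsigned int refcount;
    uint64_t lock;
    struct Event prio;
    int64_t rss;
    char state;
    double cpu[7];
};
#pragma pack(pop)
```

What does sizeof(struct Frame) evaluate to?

Event: 0..1  version  (1B, 1-aligned); 1..8  -- padding (7B); 8..16  mtime  (8B, 8-aligned); 16..20  crc  (4B, 4-aligned); 20..24  -- tail padding (4B); sizeof = 24, alignof = 8
0..4  start_time  (4B, 4-aligned)
4..8  pid  (4B, 4-aligned)
8..9  gid  (1B, 1-aligned)
9..12  -- padding (3B)
12..16  refcount  (4B, 4-aligned)
16..24  lock  (8B, 4-aligned)
24..48  prio  (24B, 4-aligned)
48..56  rss  (8B, 4-aligned)
56..57  state  (1B, 1-aligned)
57..60  -- padding (3B)
60..116  cpu  (56B, 4-aligned)
sizeof = 116, alignof = 4

116 bytes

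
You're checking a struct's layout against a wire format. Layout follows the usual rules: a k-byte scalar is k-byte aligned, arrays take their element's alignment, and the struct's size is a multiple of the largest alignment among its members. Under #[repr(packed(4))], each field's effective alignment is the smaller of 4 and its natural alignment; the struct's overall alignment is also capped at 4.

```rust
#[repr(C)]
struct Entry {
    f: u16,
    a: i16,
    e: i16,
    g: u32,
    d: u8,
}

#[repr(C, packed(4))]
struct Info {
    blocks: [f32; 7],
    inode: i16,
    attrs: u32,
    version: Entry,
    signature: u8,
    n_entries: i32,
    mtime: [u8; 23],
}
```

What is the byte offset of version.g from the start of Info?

Entry: 0..2  f  (2B, 2-aligned); 2..4  a  (2B, 2-aligned); 4..6  e  (2B, 2-aligned); 6..8  -- padding (2B); 8..12  g  (4B, 4-aligned); 12..13  d  (1B, 1-aligned); 13..16  -- tail padding (3B); sizeof = 16, alignof = 4
0..28  blocks  (28B, 4-aligned)
28..30  inode  (2B, 2-aligned)
30..32  -- padding (2B)
32..36  attrs  (4B, 4-aligned)
36..52  version  (16B, 4-aligned)
within Entry: g at 8
36 + 8 = 44

44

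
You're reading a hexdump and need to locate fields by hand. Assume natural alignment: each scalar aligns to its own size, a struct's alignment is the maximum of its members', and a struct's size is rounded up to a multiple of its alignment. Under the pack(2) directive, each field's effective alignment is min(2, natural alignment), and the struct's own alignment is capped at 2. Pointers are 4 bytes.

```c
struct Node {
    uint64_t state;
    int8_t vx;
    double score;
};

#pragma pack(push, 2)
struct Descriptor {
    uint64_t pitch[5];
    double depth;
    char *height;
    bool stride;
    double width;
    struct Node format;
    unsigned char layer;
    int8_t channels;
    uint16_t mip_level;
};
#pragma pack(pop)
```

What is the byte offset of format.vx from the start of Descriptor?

70

Node: @0: state [8B, align 8] → 8; @8: vx [1B, align 1] → 9; +7 pad (align 8); @16: score [8B, align 8] → 24; size 24, align 8
@0: pitch [40B, align 2] → 40
@40: depth [8B, align 2] → 48
@48: height [4B, align 2] → 52
@52: stride [1B, align 1] → 53
+1 pad (align 2)
@54: width [8B, align 2] → 62
@62: format [24B, align 2] → 86
within Node: vx at 8
62 + 8 = 70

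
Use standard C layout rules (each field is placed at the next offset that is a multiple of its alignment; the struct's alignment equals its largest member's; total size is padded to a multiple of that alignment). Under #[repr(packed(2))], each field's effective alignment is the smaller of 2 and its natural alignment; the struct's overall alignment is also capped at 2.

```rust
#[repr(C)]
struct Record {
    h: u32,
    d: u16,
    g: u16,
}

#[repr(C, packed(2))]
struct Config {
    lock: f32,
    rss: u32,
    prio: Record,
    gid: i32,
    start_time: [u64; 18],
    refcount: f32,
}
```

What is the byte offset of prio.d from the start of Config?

12

Record: @0: h [4B, align 4] → 4; @4: d [2B, align 2] → 6; @6: g [2B, align 2] → 8; size 8, align 4
@0: lock [4B, align 2] → 4
@4: rss [4B, align 2] → 8
@8: prio [8B, align 2] → 16
within Record: d at 4
8 + 4 = 12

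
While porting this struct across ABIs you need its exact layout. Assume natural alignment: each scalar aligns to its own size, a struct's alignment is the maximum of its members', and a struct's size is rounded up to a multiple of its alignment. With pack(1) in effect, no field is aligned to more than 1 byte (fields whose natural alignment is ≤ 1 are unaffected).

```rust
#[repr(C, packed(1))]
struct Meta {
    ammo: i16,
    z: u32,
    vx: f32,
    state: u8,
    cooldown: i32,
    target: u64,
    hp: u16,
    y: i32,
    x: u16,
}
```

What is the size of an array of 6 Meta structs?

186

ammo at 0 (size 2, align 1) → ends 2
z at 2 (size 4, align 1) → ends 6
vx at 6 (size 4, align 1) → ends 10
state at 10 (size 1, align 1) → ends 11
cooldown at 11 (size 4, align 1) → ends 15
target at 15 (size 8, align 1) → ends 23
hp at 23 (size 2, align 1) → ends 25
y at 25 (size 4, align 1) → ends 29
x at 29 (size 2, align 1) → ends 31
total 31 bytes, alignment 1
array of 6: 6 × 31 = 186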